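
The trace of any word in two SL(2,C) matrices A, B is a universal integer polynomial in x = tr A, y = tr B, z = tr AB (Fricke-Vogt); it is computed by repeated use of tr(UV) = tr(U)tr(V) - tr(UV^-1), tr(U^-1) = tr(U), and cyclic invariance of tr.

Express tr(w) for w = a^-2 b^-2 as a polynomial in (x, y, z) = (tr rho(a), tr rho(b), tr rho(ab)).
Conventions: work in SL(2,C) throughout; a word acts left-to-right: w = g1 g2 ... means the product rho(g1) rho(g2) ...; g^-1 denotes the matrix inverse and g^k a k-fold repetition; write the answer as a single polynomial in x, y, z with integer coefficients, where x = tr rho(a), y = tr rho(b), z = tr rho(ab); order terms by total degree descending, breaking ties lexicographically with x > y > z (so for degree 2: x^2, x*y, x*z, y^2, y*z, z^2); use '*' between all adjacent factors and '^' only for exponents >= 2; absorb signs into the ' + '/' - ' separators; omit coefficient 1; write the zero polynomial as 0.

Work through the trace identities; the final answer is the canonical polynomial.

tr(b^-1) = tr(b) = y
tr(b^-2) = tr(b^-1)*tr(b) - tr(1)  (eliminate b^-1) = y^2 - 2
tr(a b^-1) = tr(a)*tr(b) - tr(a b)  (eliminate b^-1) = x*y - z
tr(b^-2 a) = tr(a b^-1)*tr(b) - tr(a)  (eliminate b^-1) = x*y^2 - y*z - x
tr(b^-2 a^-1) = tr(b^-2)*tr(a) - tr(b^-2 a)  (eliminate a^-1) = y*z - x
tr(a^-2 b^-2) = tr(b^-2 a^-1)*tr(a) - tr(b^-2)  (eliminate a^-1) = x*y*z - x^2 - y^2 + 2

x*y*z - x^2 - y^2 + 2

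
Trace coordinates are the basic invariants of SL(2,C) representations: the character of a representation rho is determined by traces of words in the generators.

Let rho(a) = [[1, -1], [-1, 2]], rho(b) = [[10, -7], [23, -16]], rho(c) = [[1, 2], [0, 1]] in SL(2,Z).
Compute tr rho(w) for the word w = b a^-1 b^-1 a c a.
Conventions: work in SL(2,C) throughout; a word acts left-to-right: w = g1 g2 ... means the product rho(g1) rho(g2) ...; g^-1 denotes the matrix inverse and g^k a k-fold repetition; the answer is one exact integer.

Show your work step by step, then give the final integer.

rho(b) = [[10, -7], [23, -16]]
... * rho(a^-1) = [[2, 1], [1, 1]]  ->  [[13, 3], [30, 7]]
... * rho(b^-1) = [[-16, 7], [-23, 10]]  ->  [[-277, 121], [-641, 280]]
... * rho(a) = [[1, -1], [-1, 2]]  ->  [[-398, 519], [-921, 1201]]
... * rho(c) = [[1, 2], [0, 1]]  ->  [[-398, -277], [-921, -641]]
... * rho(a) = [[1, -1], [-1, 2]]  ->  [[-121, -156], [-280, -361]]
tr = -121 + -361 = -482

-482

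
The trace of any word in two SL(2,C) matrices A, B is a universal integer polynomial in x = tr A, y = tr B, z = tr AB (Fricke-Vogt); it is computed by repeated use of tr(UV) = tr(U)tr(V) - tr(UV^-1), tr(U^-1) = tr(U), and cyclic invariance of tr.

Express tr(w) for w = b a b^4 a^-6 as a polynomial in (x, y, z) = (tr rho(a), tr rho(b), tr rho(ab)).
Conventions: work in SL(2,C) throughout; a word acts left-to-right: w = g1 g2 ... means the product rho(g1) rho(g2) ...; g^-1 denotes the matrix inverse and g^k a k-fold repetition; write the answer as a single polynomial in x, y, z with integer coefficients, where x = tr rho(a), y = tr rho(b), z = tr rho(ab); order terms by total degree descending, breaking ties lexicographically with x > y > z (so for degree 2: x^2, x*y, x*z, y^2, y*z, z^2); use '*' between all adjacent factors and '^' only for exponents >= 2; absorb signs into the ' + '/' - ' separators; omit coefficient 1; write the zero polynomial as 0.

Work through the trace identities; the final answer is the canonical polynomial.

x^6*y^4*z - x^7*y^3 - x^5*y^3*z^2 - 2*x^6*y^2*z - 5*x^4*y^4*z + 2*x^7*y + 6*x^5*y^3 + 2*x^5*y*z^2 + 4*x^3*y^3*z^2 + 11*x^4*y^2*z + 6*x^2*y^4*z - 13*x^5*y - 10*x^3*y^3 - 8*x^3*y*z^2 - 3*x*y^3*z^2 - x^4*z - 15*x^2*y^2*z - y^4*z + 24*x^3*y + 4*x*y^3 + 6*x*y*z^2 + 3*x^2*z + 3*y^2*z - 11*x*y - z

apply: tr(b a b) = tr(b) * tr(a b) - tr(a)   [square of b] = y*z - x
tr(b a b^2) = tr(b) * tr(b a b) - tr(b a)   [square of b] = y^2*z - x*y - z
use: tr(b a b^3) = tr(b) * tr(b a b^2) - tr(b a b)   [square of b] = y^3*z - x*y^2 - 2*y*z + x
apply: tr(b a b^4) = tr(b) * tr(b a b^3) - tr(b a b^2)   [square of b] = y^4*z - x*y^3 - 3*y^2*z + 2*x*y + z
apply: tr(a b a b) = tr(b a) * tr(b a) - tr(1)   [split at a repeated b] = z^2 - 2
use: tr(a b a) = tr(a) * tr(b a) - tr(b)   [square of a] = x*z - y
tr(a b a b^2) = tr(b) * tr(a b a b) - tr(a b a)   [square of b] = y*z^2 - x*z - y
tr(a b a b^3) = tr(b) * tr(a b a b^2) - tr(a b a b)   [square of b] = y^2*z^2 - x*y*z - y^2 - z^2 + 2
tr(b a b^4 a) = tr(b) * tr(a b a b^3) - tr(a b a b^2)   [square of b] = y^3*z^2 - x*y^2*z - y^3 - 2*y*z^2 + x*z + 3*y
tr(a^-1 b a b^4) = tr(b a b^4) * tr(a) - tr(b a b^4 a)   [inverse elimination on a] = x*y^4*z - x^2*y^3 - y^3*z^2 - 2*x*y^2*z + 2*x^2*y + y^3 + 2*y*z^2 - 3*y
tr(a^-1 b a b^4 a^-1) = tr(a^-1 b a b^4) * tr(a) - tr(a^-1 b a b^4 a)   [inverse elimination on a] = x^2*y^4*z - x^3*y^3 - x*y^3*z^2 - 2*x^2*y^2*z - y^4*z + 2*x^3*y + 2*x*y^3 + 2*x*y*z^2 + 3*y^2*z - 5*x*y - z
tr(a^-1 b a b^4 a^-2) = tr(a^-1 b a b^4 a^-1) * tr(a) - tr(a^-1 b a b^4)   [inverse elimination on a] = x^3*y^4*z - x^4*y^3 - x^2*y^3*z^2 - 2*x^3*y^2*z - 2*x*y^4*z + 2*x^4*y + 3*x^2*y^3 + 2*x^2*y*z^2 + y^3*z^2 + 5*x*y^2*z - 7*x^2*y - y^3 - 2*y*z^2 - x*z + 3*y
apply: tr(b a b^4 a^-4) = tr(a^-1 b a b^4 a^-2) * tr(a) - tr(a^-1 b a b^4 a^-1)   [inverse elimination on a] = x^4*y^4*z - x^5*y^3 - x^3*y^3*z^2 - 2*x^4*y^2*z - 3*x^2*y^4*z + 2*x^5*y + 4*x^3*y^3 + 2*x^3*y*z^2 + 2*x*y^3*z^2 + 7*x^2*y^2*z + y^4*z - 9*x^3*y - 3*x*y^3 - 4*x*y*z^2 - x^2*z - 3*y^2*z + 8*x*y + z
apply: tr(a^-1 b a b^4 a^-4) = tr(b a b^4 a^-4) * tr(a) - tr(b a b^4 a^-3)   [inverse elimination on a] = x^5*y^4*z - x^6*y^3 - x^4*y^3*z^2 - 2*x^5*y^2*z - 4*x^3*y^4*z + 2*x^6*y + 5*x^4*y^3 + 2*x^4*y*z^2 + 3*x^2*y^3*z^2 + 9*x^3*y^2*z + 3*x*y^4*z - 11*x^4*y - 6*x^2*y^3 - 6*x^2*y*z^2 - y^3*z^2 - x^3*z - 8*x*y^2*z + 15*x^2*y + y^3 + 2*y*z^2 + 2*x*z - 3*y
use: tr(b a b^4 a^-6) = tr(a^-1 b a b^4 a^-4) * tr(a) - tr(a^-1 b a b^4 a^-3)   [inverse elimination on a] = x^6*y^4*z - x^7*y^3 - x^5*y^3*z^2 - 2*x^6*y^2*z - 5*x^4*y^4*z + 2*x^7*y + 6*x^5*y^3 + 2*x^5*y*z^2 + 4*x^3*y^3*z^2 + 11*x^4*y^2*z + 6*x^2*y^4*z - 13*x^5*y - 10*x^3*y^3 - 8*x^3*y*z^2 - 3*x*y^3*z^2 - x^4*z - 15*x^2*y^2*z - y^4*z + 24*x^3*y + 4*x*y^3 + 6*x*y*z^2 + 3*x^2*z + 3*y^2*z - 11*x*y - z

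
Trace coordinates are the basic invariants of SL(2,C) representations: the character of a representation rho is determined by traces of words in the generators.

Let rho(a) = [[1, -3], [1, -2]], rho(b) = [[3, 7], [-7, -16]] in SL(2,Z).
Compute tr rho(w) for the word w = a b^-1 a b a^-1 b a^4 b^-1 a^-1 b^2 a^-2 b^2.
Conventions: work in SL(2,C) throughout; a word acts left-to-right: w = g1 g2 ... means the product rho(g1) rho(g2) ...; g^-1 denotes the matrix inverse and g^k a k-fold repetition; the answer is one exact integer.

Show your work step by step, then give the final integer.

rho(a) = [[1, -3], [1, -2]]
... * rho(b^-1) = [[-16, -7], [7, 3]]  ->  [[-37, -16], [-30, -13]]
... * rho(a) = [[1, -3], [1, -2]]  ->  [[-53, 143], [-43, 116]]
... * rho(b) = [[3, 7], [-7, -16]]  ->  [[-1160, -2659], [-941, -2157]]
... * rho(a^-1) = [[-2, 3], [-1, 1]]  ->  [[4979, -6139], [4039, -4980]]
... * rho(b) = [[3, 7], [-7, -16]]  ->  [[57910, 133077], [46977, 107953]]
... * rho(a) = [[1, -3], [1, -2]]  ->  [[190987, -439884], [154930, -356837]]
... * rho(a) = [[1, -3], [1, -2]]  ->  [[-248897, 306807], [-201907, 248884]]
... * rho(a) = [[1, -3], [1, -2]]  ->  [[57910, 133077], [46977, 107953]]
... * rho(a) = [[1, -3], [1, -2]]  ->  [[190987, -439884], [154930, -356837]]
... * rho(b^-1) = [[-16, -7], [7, 3]]  ->  [[-6134980, -2656561], [-4976739, -2155021]]
... * rho(a^-1) = [[-2, 3], [-1, 1]]  ->  [[14926521, -21061501], [12108499, -17085238]]
... * rho(b) = [[3, 7], [-7, -16]]  ->  [[192210070, 441469663], [155922163, 358123301]]
... * rho(b) = [[3, 7], [-7, -16]]  ->  [[-2513657431, -5718044118], [-2039096618, -4638517675]]
... * rho(a^-1) = [[-2, 3], [-1, 1]]  ->  [[10745358980, -13259016411], [8716710911, -10755807529]]
... * rho(a^-1) = [[-2, 3], [-1, 1]]  ->  [[-8231701549, 18977060529], [-6677614293, 15394325204]]
... * rho(b) = [[3, 7], [-7, -16]]  ->  [[-157534528350, -361254879307], [-127793119307, -293052503315]]
... * rho(b) = [[3, 7], [-7, -16]]  ->  [[2056180570099, 4677336370462], [1667988165284, 3794288217891]]
tr = 2056180570099 + 3794288217891 = 5850468787990

5850468787990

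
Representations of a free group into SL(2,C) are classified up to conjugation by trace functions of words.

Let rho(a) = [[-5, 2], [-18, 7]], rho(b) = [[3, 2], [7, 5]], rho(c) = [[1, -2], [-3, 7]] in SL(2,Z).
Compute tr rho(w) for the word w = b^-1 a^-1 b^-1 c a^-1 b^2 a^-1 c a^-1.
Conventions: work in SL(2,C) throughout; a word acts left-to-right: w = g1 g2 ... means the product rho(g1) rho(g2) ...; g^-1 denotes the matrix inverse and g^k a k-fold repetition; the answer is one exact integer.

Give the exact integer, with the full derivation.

-8490390

rho(b^-1) = [[5, -2], [-7, 3]]
... * rho(a^-1) = [[7, -2], [18, -5]]  ->  [[-1, 0], [5, -1]]
... * rho(b^-1) = [[5, -2], [-7, 3]]  ->  [[-5, 2], [32, -13]]
... * rho(c) = [[1, -2], [-3, 7]]  ->  [[-11, 24], [71, -155]]
... * rho(a^-1) = [[7, -2], [18, -5]]  ->  [[355, -98], [-2293, 633]]
... * rho(b) = [[3, 2], [7, 5]]  ->  [[379, 220], [-2448, -1421]]
... * rho(b) = [[3, 2], [7, 5]]  ->  [[2677, 1858], [-17291, -12001]]
... * rho(a^-1) = [[7, -2], [18, -5]]  ->  [[52183, -14644], [-337055, 94587]]
... * rho(c) = [[1, -2], [-3, 7]]  ->  [[96115, -206874], [-620816, 1336219]]
... * rho(a^-1) = [[7, -2], [18, -5]]  ->  [[-3050927, 842140], [19706230, -5439463]]
tr = -3050927 + -5439463 = -8490390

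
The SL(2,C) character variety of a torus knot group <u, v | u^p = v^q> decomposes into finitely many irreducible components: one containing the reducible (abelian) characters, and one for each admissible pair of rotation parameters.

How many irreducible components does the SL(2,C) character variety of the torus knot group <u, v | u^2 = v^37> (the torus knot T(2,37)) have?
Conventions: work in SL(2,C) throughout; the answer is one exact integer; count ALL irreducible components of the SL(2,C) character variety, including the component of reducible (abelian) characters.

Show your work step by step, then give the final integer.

19

Gamma = < u, v | u^2 = v^37 > (torus knot T(2,37)); the central element u^2 = v^37 acts as +I or -I in any irreducible SL(2,C) representation.
So on each irreducible component the traces are pinned: tr(u) = 2*cos(pi*alpha/2) with 1 <= alpha <= 1, tr(v) = 2*cos(pi*beta/37) with 1 <= beta <= 36.
Consistency of u^2 = (-1)^alpha I with v^37 = (-1)^beta I forces alpha = beta (mod 2).
count pairs: odd alpha (1 choices) x odd beta (18), plus even alpha (0) x even beta (18): 1*18 + 0*18 = 18.
components with irreducible characters: 18; plus the single component of reducible (abelian) characters: total 19.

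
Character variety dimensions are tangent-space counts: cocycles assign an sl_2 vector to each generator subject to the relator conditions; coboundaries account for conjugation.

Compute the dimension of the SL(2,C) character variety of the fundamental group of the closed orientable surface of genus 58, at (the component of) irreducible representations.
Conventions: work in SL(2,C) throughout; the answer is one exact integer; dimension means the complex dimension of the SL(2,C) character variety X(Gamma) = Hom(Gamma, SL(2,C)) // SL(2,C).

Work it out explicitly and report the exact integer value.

342

Gamma = pi_1(Sigma_58) = < a_1, b_1, ..., a_58, b_58 | prod [a_i, b_i] > has 2g = 116 generators and 1 relator.
A cocycle assigns one sl_2 vector per generator subject to the relator condition d_2(z) = 0: dim of the unconstrained space is 3*2g = 348.
At an irreducible rho, H^2 = coker(d_2) vanishes (Poincare duality: H^2 is dual to H^0 = invariants = 0), so d_2 is surjective onto sl_2 and dim Z^1 = 348 - 3 = 345.
As always at irreducible rho, dim B^1 = 3.
dim H^1 = 345 - 3 = 342 = dim X.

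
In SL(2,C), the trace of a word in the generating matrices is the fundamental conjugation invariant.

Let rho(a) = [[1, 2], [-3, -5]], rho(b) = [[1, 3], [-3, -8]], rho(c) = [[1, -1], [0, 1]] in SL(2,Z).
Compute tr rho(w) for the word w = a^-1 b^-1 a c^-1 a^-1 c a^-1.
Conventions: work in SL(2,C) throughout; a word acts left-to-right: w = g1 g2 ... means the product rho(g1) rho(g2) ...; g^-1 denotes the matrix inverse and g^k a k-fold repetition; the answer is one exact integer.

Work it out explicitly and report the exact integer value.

rho(a^-1) = [[-5, -2], [3, 1]]
... * rho(b^-1) = [[-8, -3], [3, 1]]  ->  [[34, 13], [-21, -8]]
... * rho(a) = [[1, 2], [-3, -5]]  ->  [[-5, 3], [3, -2]]
... * rho(c^-1) = [[1, 1], [0, 1]]  ->  [[-5, -2], [3, 1]]
... * rho(a^-1) = [[-5, -2], [3, 1]]  ->  [[19, 8], [-12, -5]]
... * rho(c) = [[1, -1], [0, 1]]  ->  [[19, -11], [-12, 7]]
... * rho(a^-1) = [[-5, -2], [3, 1]]  ->  [[-128, -49], [81, 31]]
tr = -128 + 31 = -97

-97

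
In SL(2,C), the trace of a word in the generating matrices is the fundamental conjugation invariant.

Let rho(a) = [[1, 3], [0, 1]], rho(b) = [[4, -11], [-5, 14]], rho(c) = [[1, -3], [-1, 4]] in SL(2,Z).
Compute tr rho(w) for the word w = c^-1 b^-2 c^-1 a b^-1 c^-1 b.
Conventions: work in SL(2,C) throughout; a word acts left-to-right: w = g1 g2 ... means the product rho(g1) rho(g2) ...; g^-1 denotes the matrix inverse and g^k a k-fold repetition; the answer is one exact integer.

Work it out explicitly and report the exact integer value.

61980

rho(c^-1) = [[4, 3], [1, 1]]
... * rho(b^-1) = [[14, 11], [5, 4]]  ->  [[71, 56], [19, 15]]
... * rho(b^-1) = [[14, 11], [5, 4]]  ->  [[1274, 1005], [341, 269]]
... * rho(c^-1) = [[4, 3], [1, 1]]  ->  [[6101, 4827], [1633, 1292]]
... * rho(a) = [[1, 3], [0, 1]]  ->  [[6101, 23130], [1633, 6191]]
... * rho(b^-1) = [[14, 11], [5, 4]]  ->  [[201064, 159631], [53817, 42727]]
... * rho(c^-1) = [[4, 3], [1, 1]]  ->  [[963887, 762823], [257995, 204178]]
... * rho(b) = [[4, -11], [-5, 14]]  ->  [[41433, 76765], [11090, 20547]]
tr = 41433 + 20547 = 61980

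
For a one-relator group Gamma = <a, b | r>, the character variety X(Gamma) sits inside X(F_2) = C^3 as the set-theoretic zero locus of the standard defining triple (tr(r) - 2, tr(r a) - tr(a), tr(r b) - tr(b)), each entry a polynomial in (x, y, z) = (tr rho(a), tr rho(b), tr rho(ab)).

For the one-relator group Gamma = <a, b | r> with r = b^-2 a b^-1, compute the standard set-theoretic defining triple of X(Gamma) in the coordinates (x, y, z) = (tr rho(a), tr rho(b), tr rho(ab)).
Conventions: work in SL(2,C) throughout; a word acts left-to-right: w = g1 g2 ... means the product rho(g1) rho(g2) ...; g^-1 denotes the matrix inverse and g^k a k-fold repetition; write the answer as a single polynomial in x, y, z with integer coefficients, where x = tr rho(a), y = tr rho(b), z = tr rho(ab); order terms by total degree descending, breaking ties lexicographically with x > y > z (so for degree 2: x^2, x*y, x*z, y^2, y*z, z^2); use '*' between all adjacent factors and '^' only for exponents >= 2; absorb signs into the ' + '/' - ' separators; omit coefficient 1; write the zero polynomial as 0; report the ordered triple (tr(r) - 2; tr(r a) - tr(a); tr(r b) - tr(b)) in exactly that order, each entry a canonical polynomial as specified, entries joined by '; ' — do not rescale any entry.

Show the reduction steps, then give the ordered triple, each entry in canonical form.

use: tr(b^-1 a) = tr(a)*tr(b) - tr(a b) = x*y - z
tr(b^-2 a) = tr(b^-1 a)*tr(b) - tr(b^-1 a b) = x*y^2 - y*z - x
use: tr(b^-2 a b^-1) = tr(b^-2 a)*tr(b) - tr(b^-2 a b) = x*y^3 - y^2*z - 2*x*y + z
apply: tr(a^2) = tr(a)*tr(a) - tr(1) = x^2 - 2
apply: tr(a^2 b) = tr(a)*tr(b a) - tr(b) = x*z - y
tr(a b^-1 a) = tr(a^2)*tr(b) - tr(a^2 b) = x^2*y - x*z - y
tr(a b a b) = tr(b a)*tr(b a) - tr(1) = z^2 - 2
tr(a b^-1 a b) = tr(a b a)*tr(b) - tr(a b a b) = x*y*z - y^2 - z^2 + 2
use: tr(a b^-1 a b^-1) = tr(a b^-1 a)*tr(b) - tr(a b^-1 a b) = x^2*y^2 - 2*x*y*z + z^2 - 2
apply: tr(b^-2 a b^-1 a) = tr(a b^-1 a b^-1)*tr(b) - tr(a b^-1 a) = x^2*y^3 - 2*x*y^2*z - x^2*y + y*z^2 + x*z - y
assemble the triple (tr(r) - 2; tr(r a) - x; tr(r b) - y)

x*y^3 - y^2*z - 2*x*y + z - 2; x^2*y^3 - 2*x*y^2*z - x^2*y + y*z^2 + x*z - x - y; x*y^2 - y*z - x - y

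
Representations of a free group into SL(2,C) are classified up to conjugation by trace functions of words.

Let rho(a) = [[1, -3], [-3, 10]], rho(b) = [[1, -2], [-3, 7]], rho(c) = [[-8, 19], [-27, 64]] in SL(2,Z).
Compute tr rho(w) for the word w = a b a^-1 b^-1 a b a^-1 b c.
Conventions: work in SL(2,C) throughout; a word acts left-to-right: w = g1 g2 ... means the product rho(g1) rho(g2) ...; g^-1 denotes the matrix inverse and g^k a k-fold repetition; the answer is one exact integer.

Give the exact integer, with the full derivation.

22916

rho(a) = [[1, -3], [-3, 10]]
... * rho(b) = [[1, -2], [-3, 7]]  ->  [[10, -23], [-33, 76]]
... * rho(a^-1) = [[10, 3], [3, 1]]  ->  [[31, 7], [-102, -23]]
... * rho(b^-1) = [[7, 2], [3, 1]]  ->  [[238, 69], [-783, -227]]
... * rho(a) = [[1, -3], [-3, 10]]  ->  [[31, -24], [-102, 79]]
... * rho(b) = [[1, -2], [-3, 7]]  ->  [[103, -230], [-339, 757]]
... * rho(a^-1) = [[10, 3], [3, 1]]  ->  [[340, 79], [-1119, -260]]
... * rho(b) = [[1, -2], [-3, 7]]  ->  [[103, -127], [-339, 418]]
... * rho(c) = [[-8, 19], [-27, 64]]  ->  [[2605, -6171], [-8574, 20311]]
tr = 2605 + 20311 = 22916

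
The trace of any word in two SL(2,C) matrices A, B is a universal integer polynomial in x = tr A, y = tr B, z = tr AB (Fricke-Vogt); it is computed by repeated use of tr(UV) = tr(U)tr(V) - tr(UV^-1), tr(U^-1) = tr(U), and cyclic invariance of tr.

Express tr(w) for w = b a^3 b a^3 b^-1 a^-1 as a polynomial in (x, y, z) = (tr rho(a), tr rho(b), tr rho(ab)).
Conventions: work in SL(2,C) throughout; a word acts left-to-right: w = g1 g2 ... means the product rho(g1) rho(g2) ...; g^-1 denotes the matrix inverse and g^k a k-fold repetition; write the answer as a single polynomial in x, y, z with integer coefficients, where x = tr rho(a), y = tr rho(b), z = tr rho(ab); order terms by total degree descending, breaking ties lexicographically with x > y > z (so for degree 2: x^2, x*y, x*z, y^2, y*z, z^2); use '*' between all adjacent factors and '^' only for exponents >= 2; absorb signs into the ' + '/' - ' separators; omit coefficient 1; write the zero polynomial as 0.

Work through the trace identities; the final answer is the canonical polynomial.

-x^5*y*z^2 + x^6*z + 2*x^4*y^2*z + x^4*z^3 - x^5*y - x^3*y^3 + x^3*y*z^2 - 5*x^4*z - 3*x^2*y^2*z - 2*x^2*z^3 + 4*x^3*y + x*y^3 + 6*x^2*z + y^2*z + z^3 - 2*x*y - 3*z

and trace(b a b a) = trace(b a)*trace(b a) - trace(1)   [split at repeated b] = z^2 - 2
trace(b a b) = trace(b)*trace(a b) - trace(a) = y*z - x
trace(b a b a^2) = trace(a)*trace(b a b a) - trace(b a b) = x*z^2 - y*z - x
trace(b a^3 b a) = trace(a)*trace(b a b a^2) - trace(b a b a) = x^2*z^2 - x*y*z - x^2 - z^2 + 2
and trace(a^2 b) = trace(a)*trace(b a) - trace(b) = x*z - y
trace(a^2) = trace(a)*trace(a) - trace(1) = x^2 - 2
next, trace(a b^2 a) = trace(b)*trace(a^2 b) - trace(a^2) = x*y*z - x^2 - y^2 + 2
and trace(b a^3 b) = trace(a)*trace(a b^2 a) - trace(a b^2) = x^2*y*z - x^3 - x*y^2 - y*z + 3*x
trace(b a^3 b a^2) = trace(a)*trace(b a^3 b a) - trace(b a^3 b) = x^3*z^2 - 2*x^2*y*z + x*y^2 - x*z^2 + y*z - x
trace(b a^3) = trace(a)*trace(b a^2) - trace(b a) = x^2*z - x*y - z
trace(a^3 b a) = trace(a)*trace(b a^3) - trace(b a^2) = x^3*z - x^2*y - 2*x*z + y
trace(a^2 b a^3) = trace(a)*trace(a^3 b a) - trace(a^3 b) = x^4*z - x^3*y - 3*x^2*z + 2*x*y + z
and trace(a b a^3 b^2 a) = trace(b)*trace(a^2 b a^3 b) - trace(a^2 b a^3) = x^3*y*z^2 - x^4*z - 2*x^2*y^2*z + x^3*y + x*y^3 - x*y*z^2 + 3*x^2*z + y^2*z - 3*x*y - z
and trace(a b^2 a b a) = trace(b)*trace(a b a^2 b) - trace(a b a^2) = x*y*z^2 - x^2*z - y^2*z + z
trace(a b^2 a b) = trace(b)*trace(a b a b) - trace(a b a) = y*z^2 - x*z - y
and trace(a b a^3 b^2) = trace(a)*trace(a b^2 a b a) - trace(a b^2 a b) = x^2*y*z^2 - x^3*z - x*y^2*z - y*z^2 + 2*x*z + y
trace(b a^3 b a^3 b) = trace(a)*trace(a b a^3 b^2 a) - trace(a b a^3 b^2) = x^4*y*z^2 - x^5*z - 2*x^3*y^2*z + x^4*y + x^2*y^3 - 2*x^2*y*z^2 + 4*x^3*z + 2*x*y^2*z - 3*x^2*y + y*z^2 - 3*x*z - y
next, trace(b a b a b a) = trace(a b a b)*trace(a b) - trace(b a)   [split at repeated a] = z^3 - 3*z
trace(b a^2 b a b a) = trace(a)*trace(b a b a b a) - trace(b a b a b) = x*z^3 - y*z^2 - 2*x*z + y
next, trace(b a b^2) = trace(b)*trace(b a b) - trace(b a) = y^2*z - x*y - z
trace(b a^2 b a b) = trace(a)*trace(b a b^2 a) - trace(b a b^2) = x*y*z^2 - x^2*z - y^2*z + z
and trace(b a^2 b a b a^2) = trace(a)*trace(b a^2 b a b a) - trace(b a^2 b a b) = x^2*z^3 - 2*x*y*z^2 - x^2*z + y^2*z + x*y - z
trace(a b a b a^3 b a) = trace(a)*trace(b a^2 b a b a^2) - trace(b a^2 b a b a) = x^3*z^3 - 2*x^2*y*z^2 - x^3*z + x*y^2*z - x*z^3 + x^2*y + y*z^2 + x*z - y
next, trace(a b a b a^3 b) = trace(a)*trace(a b a b a b a) - trace(a b a b a b) = x^2*z^3 - x*y*z^2 - 2*x^2*z - z^3 + x*y + 3*z
trace(b a^3 b a^3 b a) = trace(a)*trace(a b a b a^3 b a) - trace(a b a b a^3 b) = x^4*z^3 - 2*x^3*y*z^2 - x^4*z + x^2*y^2*z - 2*x^2*z^3 + x^3*y + 2*x*y*z^2 + 3*x^2*z + z^3 - 2*x*y - 3*z
next, trace(a^-1 b a^3 b a^3 b) = trace(b a^3 b a^3 b)*trace(a) - trace(b a^3 b a^3 b a) = x^5*y*z^2 - x^6*z - 2*x^4*y^2*z - x^4*z^3 + x^5*y + x^3*y^3 + 5*x^4*z + x^2*y^2*z + 2*x^2*z^3 - 4*x^3*y - x*y*z^2 - 6*x^2*z - z^3 + x*y + 3*z
trace(b a^3 b a^3 b^-1 a^-1) = trace(a^-1 b a^3 b a^3)*trace(b) - trace(a^-1 b a^3 b a^3 b) = -x^5*y*z^2 + x^6*z + 2*x^4*y^2*z + x^4*z^3 - x^5*y - x^3*y^3 + x^3*y*z^2 - 5*x^4*z - 3*x^2*y^2*z - 2*x^2*z^3 + 4*x^3*y + x*y^3 + 6*x^2*z + y^2*z + z^3 - 2*x*y - 3*z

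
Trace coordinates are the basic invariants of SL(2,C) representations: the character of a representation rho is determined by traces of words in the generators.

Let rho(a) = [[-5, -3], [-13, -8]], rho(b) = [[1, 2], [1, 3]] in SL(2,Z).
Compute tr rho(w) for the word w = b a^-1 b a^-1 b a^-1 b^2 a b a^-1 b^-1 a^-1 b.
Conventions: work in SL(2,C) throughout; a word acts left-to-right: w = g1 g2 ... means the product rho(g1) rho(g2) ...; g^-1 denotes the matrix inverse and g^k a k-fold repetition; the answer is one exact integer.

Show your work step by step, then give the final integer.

rho(b) = [[1, 2], [1, 3]]
... * rho(a^-1) = [[-8, 3], [13, -5]]  ->  [[18, -7], [31, -12]]
... * rho(b) = [[1, 2], [1, 3]]  ->  [[11, 15], [19, 26]]
... * rho(a^-1) = [[-8, 3], [13, -5]]  ->  [[107, -42], [186, -73]]
... * rho(b) = [[1, 2], [1, 3]]  ->  [[65, 88], [113, 153]]
... * rho(a^-1) = [[-8, 3], [13, -5]]  ->  [[624, -245], [1085, -426]]
... * rho(b) = [[1, 2], [1, 3]]  ->  [[379, 513], [659, 892]]
... * rho(b) = [[1, 2], [1, 3]]  ->  [[892, 2297], [1551, 3994]]
... * rho(a) = [[-5, -3], [-13, -8]]  ->  [[-34321, -21052], [-59677, -36605]]
... * rho(b) = [[1, 2], [1, 3]]  ->  [[-55373, -131798], [-96282, -229169]]
... * rho(a^-1) = [[-8, 3], [13, -5]]  ->  [[-1270390, 492871], [-2208941, 856999]]
... * rho(b^-1) = [[3, -2], [-1, 1]]  ->  [[-4304041, 3033651], [-7483822, 5274881]]
... * rho(a^-1) = [[-8, 3], [13, -5]]  ->  [[73869791, -28080378], [128444029, -48825871]]
... * rho(b) = [[1, 2], [1, 3]]  ->  [[45789413, 63498448], [79618158, 110410445]]
tr = 45789413 + 110410445 = 156199858

156199858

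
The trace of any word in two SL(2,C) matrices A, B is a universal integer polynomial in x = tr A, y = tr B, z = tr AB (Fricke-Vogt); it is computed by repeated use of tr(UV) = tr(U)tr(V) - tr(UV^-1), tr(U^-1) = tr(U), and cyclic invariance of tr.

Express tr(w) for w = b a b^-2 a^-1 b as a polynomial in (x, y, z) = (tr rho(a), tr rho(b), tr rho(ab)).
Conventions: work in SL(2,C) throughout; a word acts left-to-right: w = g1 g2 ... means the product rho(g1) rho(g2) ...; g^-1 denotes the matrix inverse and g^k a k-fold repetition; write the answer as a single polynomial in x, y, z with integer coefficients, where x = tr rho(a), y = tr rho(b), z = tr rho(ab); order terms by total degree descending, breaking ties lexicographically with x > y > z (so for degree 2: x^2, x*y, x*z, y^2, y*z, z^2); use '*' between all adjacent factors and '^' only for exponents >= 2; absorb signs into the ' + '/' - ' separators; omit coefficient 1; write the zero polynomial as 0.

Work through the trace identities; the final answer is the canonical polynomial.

tr(a^2 b) = tr(a) * tr(b a) - tr(b)  (reduce the a square) = x*z - y
so tr(a^2) = tr(a) * tr(a) - tr(1)  (reduce the a square) = x^2 - 2
tr(a b^2 a) = tr(b) * tr(a^2 b) - tr(a^2)  (reduce the b square) = x*y*z - x^2 - y^2 + 2
so tr(a b a b) = tr(b a) * tr(b a) - tr(1)  (split on b) = z^2 - 2
tr(a b^2 a b) = tr(b) * tr(a b a b) - tr(a b a)  (reduce the b square) = y*z^2 - x*z - y
tr(a b^2 a b^-1) = tr(a b^2 a) * tr(b) - tr(a b^2 a b)  (eliminate b^-1) = x*y^2*z - x^2*y - y^3 - y*z^2 + x*z + 3*y
tr(b^2 a b^-2 a) = tr(a b^2 a b^-1) * tr(b) - tr(a b^2 a)  (eliminate b^-1) = x*y^3*z - x^2*y^2 - y^4 - y^2*z^2 + x^2 + 4*y^2 - 2
reduce: tr(b a b^-2 a^-1 b) = tr(b^2 a b^-2) * tr(a) - tr(b^2 a b^-2 a)  (eliminate a^-1) = -x*y^3*z + x^2*y^2 + y^4 + y^2*z^2 - 4*y^2 + 2

-x*y^3*z + x^2*y^2 + y^4 + y^2*z^2 - 4*y^2 + 2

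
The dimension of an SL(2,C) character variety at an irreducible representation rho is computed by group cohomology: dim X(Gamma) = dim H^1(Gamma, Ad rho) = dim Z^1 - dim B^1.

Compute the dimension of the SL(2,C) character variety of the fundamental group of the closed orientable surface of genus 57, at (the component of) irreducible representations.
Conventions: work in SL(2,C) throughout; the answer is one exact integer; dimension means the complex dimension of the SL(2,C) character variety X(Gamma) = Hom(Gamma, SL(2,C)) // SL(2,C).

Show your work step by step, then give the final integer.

pi_1 of the closed genus-57 surface has 114 generators bound by the single product-of-commutators relator.
Unconstrained cocycle data is one sl_2 vector per generator (342 dimensions), cut by the relator condition d_2(z) = 0.
d_2 is surjective at irreducible rho (its cokernel H^2 is dual to H^0 = 0), so dim Z^1 = 342 - 3 = 339.
Coboundaries contribute dim B^1 = 3 (injective at irreducible rho).
dim H^1 = 339 - 3 = 336 = dim X.

336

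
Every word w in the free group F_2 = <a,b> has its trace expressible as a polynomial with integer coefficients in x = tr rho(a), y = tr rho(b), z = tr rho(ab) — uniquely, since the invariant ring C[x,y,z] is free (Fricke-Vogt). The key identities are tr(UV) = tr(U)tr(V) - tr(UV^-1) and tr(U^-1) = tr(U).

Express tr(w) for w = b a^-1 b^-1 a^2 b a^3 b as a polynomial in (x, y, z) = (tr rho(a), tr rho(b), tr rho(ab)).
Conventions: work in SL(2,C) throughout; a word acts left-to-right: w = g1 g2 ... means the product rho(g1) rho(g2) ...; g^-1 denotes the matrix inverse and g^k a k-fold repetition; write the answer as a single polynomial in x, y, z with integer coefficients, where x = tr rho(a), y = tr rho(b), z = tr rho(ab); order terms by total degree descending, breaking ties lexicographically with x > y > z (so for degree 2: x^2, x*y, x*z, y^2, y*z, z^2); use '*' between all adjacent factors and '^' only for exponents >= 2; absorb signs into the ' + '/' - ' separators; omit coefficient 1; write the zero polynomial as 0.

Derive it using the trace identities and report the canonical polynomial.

trace(b a b a) = trace(b a) trace(b a) - trace(1)   [split at a repeated b] = z^2 - 2
reduce: trace(b a b) = trace(b) trace(a b) - trace(a)   [square of b] = y*z - x
trace(a b a b a) = trace(a) trace(b a b a) - trace(b a b)   [square of a] = x*z^2 - y*z - x
trace(b a^3 b a) = trace(a) trace(a b a b a) - trace(a b a b)   [square of a] = x^2*z^2 - x*y*z - x^2 - z^2 + 2
so trace(b a^2) = trace(a) trace(b a) - trace(b)   [square of a] = x*z - y
trace(a^3 b) = trace(a) trace(b a^2) - trace(b a)   [square of a] = x^2*z - x*y - z
reduce: trace(a^2) = trace(a) trace(a) - trace(1)   [square of a] = x^2 - 2
so trace(a^3) = trace(a) trace(a^2) - trace(a)   [square of a] = x^3 - 3*x
trace(b a^3 b) = trace(b) trace(a^3 b) - trace(a^3)   [square of b] = x^2*y*z - x^3 - x*y^2 - y*z + 3*x
trace(a^2 b a^3 b) = trace(a) trace(b a^3 b a) - trace(b a^3 b)   [square of a] = x^3*z^2 - 2*x^2*y*z + x*y^2 - x*z^2 + y*z - x
reduce: trace(a^3 b a^3 b) = trace(a) trace(b a^3 b a^2) - trace(b a^3 b a)   [square of a] = x^4*z^2 - 2*x^3*y*z + x^2*y^2 - 2*x^2*z^2 + 2*x*y*z + z^2 - 2
so trace(a^3 b a) = trace(a) trace(a^2 b a) - trace(a^2 b)   [square of a] = x^3*z - x^2*y - 2*x*z + y
trace(a b a^4) = trace(a) trace(a^3 b a) - trace(a^3 b)   [square of a] = x^4*z - x^3*y - 3*x^2*z + 2*x*y + z
reduce: trace(a^3 b a^3) = trace(a) trace(a b a^4) - trace(a b a^3)   [square of a] = x^5*z - x^4*y - 4*x^3*z + 3*x^2*y + 3*x*z - y
trace(a^2 b a^3 b^2 a) = trace(b) trace(a^3 b a^3 b) - trace(a^3 b a^3)   [square of b] = x^4*y*z^2 - x^5*z - 2*x^3*y^2*z + x^4*y + x^2*y^3 - 2*x^2*y*z^2 + 4*x^3*z + 2*x*y^2*z - 3*x^2*y + y*z^2 - 3*x*z - y
so trace(a b a b a b) = trace(b a) trace(b a b a) - trace(b^-1 a^-1)   [split at a repeated b] = z^3 - 3*z
reduce: trace(b a b^2 a b a) = trace(b) trace(a b a b a b) - trace(a b a b a)   [square of b] = y*z^3 - x*z^2 - 2*y*z + x
so trace(a b^2 a b) = trace(b) trace(a b a b) - trace(a b a)   [square of b] = y*z^2 - x*z - y
reduce: trace(a b^2 a) = trace(b) trace(a^2 b) - trace(a^2)   [square of b] = x*y*z - x^2 - y^2 + 2
so trace(b a b^2 a b) = trace(b) trace(a b^2 a b) - trace(a b^2 a)   [square of b] = y^2*z^2 - 2*x*y*z + x^2 - 2
reduce: trace(b^2 a b a^2 b a) = trace(a) trace(b a b^2 a b a) - trace(b a b^2 a b)   [square of a] = x*y*z^3 - x^2*z^2 - y^2*z^2 + 2
trace(a b a^2 b^2) = trace(b) trace(a b a^2 b) - trace(a b a^2)   [square of b] = x*y*z^2 - x^2*z - y^2*z + z
so trace(b^2 a b a^2 b) = trace(b) trace(a b a^2 b^2) - trace(a b a^2 b)   [square of b] = x*y^2*z^2 - x^2*y*z - y^3*z - x*z^2 + 2*y*z + x
trace(a b^2 a b a^2 b a) = trace(a) trace(b^2 a b a^2 b a) - trace(b^2 a b a^2 b)   [square of a] = x^2*y*z^3 - x^3*z^2 - 2*x*y^2*z^2 + x^2*y*z + y^3*z + x*z^2 - 2*y*z + x
reduce: trace(a^2 b a^3 b^2 a b) = trace(a) trace(a b^2 a b a^2 b a) - trace(a b^2 a b a^2 b)   [square of a] = x^3*y*z^3 - x^4*z^2 - 2*x^2*y^2*z^2 + x^3*y*z + x*y^3*z - x*y*z^3 + 2*x^2*z^2 + y^2*z^2 - 2*x*y*z + x^2 - 2
trace(b^-1 a^2 b a^3 b^2 a) = trace(a^2 b a^3 b^2 a) trace(b) - trace(a^2 b a^3 b^2 a b)   [inverse elimination on b] = x^4*y^2*z^2 - x^5*y*z - 2*x^3*y^3*z - x^3*y*z^3 + x^4*y^2 + x^4*z^2 + x^2*y^4 + 3*x^3*y*z + x*y^3*z + x*y*z^3 - 3*x^2*y^2 - 2*x^2*z^2 - x*y*z - x^2 - y^2 + 2
trace(b a^-1 b^-1 a^2 b a^3 b) = trace(b^-1 a^2 b a^3 b^2) trace(a) - trace(b^-1 a^2 b a^3 b^2 a)   [inverse elimination on a] = -x^4*y^2*z^2 + x^5*y*z + 2*x^3*y^3*z + x^3*y*z^3 - x^4*y^2 - x^2*y^4 - 5*x^3*y*z - x*y^3*z - x*y*z^3 + 4*x^2*y^2 + x^2*z^2 + 2*x*y*z + y^2 - 2

-x^4*y^2*z^2 + x^5*y*z + 2*x^3*y^3*z + x^3*y*z^3 - x^4*y^2 - x^2*y^4 - 5*x^3*y*z - x*y^3*z - x*y*z^3 + 4*x^2*y^2 + x^2*z^2 + 2*x*y*z + y^2 - 2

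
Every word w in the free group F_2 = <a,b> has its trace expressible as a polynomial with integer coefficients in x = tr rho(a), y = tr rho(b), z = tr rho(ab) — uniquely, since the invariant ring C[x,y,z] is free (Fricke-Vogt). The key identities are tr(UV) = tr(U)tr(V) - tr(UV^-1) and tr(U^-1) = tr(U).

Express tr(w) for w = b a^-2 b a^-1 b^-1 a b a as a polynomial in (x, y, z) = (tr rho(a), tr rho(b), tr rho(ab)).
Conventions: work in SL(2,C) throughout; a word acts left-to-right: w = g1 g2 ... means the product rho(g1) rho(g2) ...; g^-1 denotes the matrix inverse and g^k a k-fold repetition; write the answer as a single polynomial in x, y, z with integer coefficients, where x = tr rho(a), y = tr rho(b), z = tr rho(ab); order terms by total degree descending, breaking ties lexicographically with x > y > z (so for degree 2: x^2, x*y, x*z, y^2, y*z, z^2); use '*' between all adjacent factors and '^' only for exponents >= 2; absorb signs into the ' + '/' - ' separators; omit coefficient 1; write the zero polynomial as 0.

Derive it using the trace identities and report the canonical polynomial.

trace(b a b) = trace(b) * trace(a b) - trace(a) = y*z - x
trace(b a b a) = trace(b a) * trace(b a) - trace(1)   [split at repeated b] = z^2 - 2
trace(b a b a^-1) = trace(b a b) * trace(a) - trace(b a b a) = x*y*z - x^2 - z^2 + 2
next, trace(a^2 b a b) = trace(a) * trace(b a b a) - trace(b a b) = x*z^2 - y*z - x
next, trace(b a^2) = trace(a) * trace(b a) - trace(b) = x*z - y
and trace(a^2 b a) = trace(a) * trace(b a^2) - trace(b a) = x^2*z - x*y - z
and trace(a b a b^2 a) = trace(b) * trace(a^2 b a b) - trace(a^2 b a) = x*y*z^2 - x^2*z - y^2*z + z
trace(a b a b a b) = trace(a b) * trace(a b a b) - trace(a^-1 b^-1)   [split at repeated a] = z^3 - 3*z
next, trace(a b a b^2 a b) = trace(b) * trace(a b a b a b) - trace(a b a b a) = y*z^3 - x*z^2 - 2*y*z + x
and trace(b a b^-1 a b a b) = trace(a b a b^2 a) * trace(b) - trace(a b a b^2 a b) = x*y^2*z^2 - x^2*y*z - y^3*z - y*z^3 + x*z^2 + 3*y*z - x
trace(b a b a b) = trace(b) * trace(a b a b) - trace(a b a) = y*z^2 - x*z - y
next, trace(a b a b a b a) = trace(a) * trace(b a b a b a) - trace(b a b a b) = x*z^3 - y*z^2 - 2*x*z + y
trace(a b a b a b a b) = trace(b a b a b a) * trace(b a) - trace(a b a b)   [split at repeated b] = z^4 - 4*z^2 + 2
trace(b a b^-1 a b a b a) = trace(a b a b a b a) * trace(b) - trace(a b a b a b a b) = x*y*z^3 - y^2*z^2 - z^4 - 2*x*y*z + y^2 + 4*z^2 - 2
trace(b a b^-1 a b a b a^-1) = trace(b a b^-1 a b a b) * trace(a) - trace(b a b^-1 a b a b a) = x^2*y^2*z^2 - x^3*y*z - x*y^3*z - 2*x*y*z^3 + x^2*z^2 + y^2*z^2 + z^4 + 5*x*y*z - x^2 - y^2 - 4*z^2 + 2
trace(b^-1 a b a b a^-2 b a) = trace(b a b^-1 a b a b a^-1) * trace(a) - trace(b a b^-1 a b a b) = x^3*y^2*z^2 - x^4*y*z - x^2*y^3*z - 2*x^2*y*z^3 + x^3*z^2 + x*z^4 + 6*x^2*y*z + y^3*z + y*z^3 - x^3 - x*y^2 - 5*x*z^2 - 3*y*z + 3*x
next, trace(b a^-2 b a^-1 b^-1 a b a) = trace(b^-1 a b a b a^-2 b) * trace(a) - trace(b^-1 a b a b a^-2 b a) = -x^3*y^2*z^2 + x^4*y*z + x^2*y^3*z + 2*x^2*y*z^3 - x^3*z^2 - x*z^4 - 5*x^2*y*z - y^3*z - y*z^3 + x*y^2 + 4*x*z^2 + 3*y*z - x

-x^3*y^2*z^2 + x^4*y*z + x^2*y^3*z + 2*x^2*y*z^3 - x^3*z^2 - x*z^4 - 5*x^2*y*z - y^3*z - y*z^3 + x*y^2 + 4*x*z^2 + 3*y*z - x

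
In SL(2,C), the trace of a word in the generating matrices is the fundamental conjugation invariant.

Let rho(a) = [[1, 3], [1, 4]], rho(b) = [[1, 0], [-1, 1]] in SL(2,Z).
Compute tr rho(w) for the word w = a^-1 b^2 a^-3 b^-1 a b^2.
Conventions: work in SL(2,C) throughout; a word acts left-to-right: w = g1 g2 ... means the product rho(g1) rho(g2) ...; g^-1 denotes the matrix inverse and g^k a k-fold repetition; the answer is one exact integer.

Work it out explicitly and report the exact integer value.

rho(a^-1) = [[4, -3], [-1, 1]]
... * rho(b) = [[1, 0], [-1, 1]]  ->  [[7, -3], [-2, 1]]
... * rho(b) = [[1, 0], [-1, 1]]  ->  [[10, -3], [-3, 1]]
... * rho(a^-1) = [[4, -3], [-1, 1]]  ->  [[43, -33], [-13, 10]]
... * rho(a^-1) = [[4, -3], [-1, 1]]  ->  [[205, -162], [-62, 49]]
... * rho(a^-1) = [[4, -3], [-1, 1]]  ->  [[982, -777], [-297, 235]]
... * rho(b^-1) = [[1, 0], [1, 1]]  ->  [[205, -777], [-62, 235]]
... * rho(a) = [[1, 3], [1, 4]]  ->  [[-572, -2493], [173, 754]]
... * rho(b) = [[1, 0], [-1, 1]]  ->  [[1921, -2493], [-581, 754]]
... * rho(b) = [[1, 0], [-1, 1]]  ->  [[4414, -2493], [-1335, 754]]
tr = 4414 + 754 = 5168

5168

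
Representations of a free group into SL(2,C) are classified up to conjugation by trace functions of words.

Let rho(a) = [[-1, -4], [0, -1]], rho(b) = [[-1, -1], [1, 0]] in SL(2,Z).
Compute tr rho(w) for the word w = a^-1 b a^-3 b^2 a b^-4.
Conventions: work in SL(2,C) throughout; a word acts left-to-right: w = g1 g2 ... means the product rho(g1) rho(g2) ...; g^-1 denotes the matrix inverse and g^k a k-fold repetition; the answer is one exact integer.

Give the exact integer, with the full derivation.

rho(a^-1) = [[-1, 4], [0, -1]]
... * rho(b) = [[-1, -1], [1, 0]]  ->  [[5, 1], [-1, 0]]
... * rho(a^-1) = [[-1, 4], [0, -1]]  ->  [[-5, 19], [1, -4]]
... * rho(a^-1) = [[-1, 4], [0, -1]]  ->  [[5, -39], [-1, 8]]
... * rho(a^-1) = [[-1, 4], [0, -1]]  ->  [[-5, 59], [1, -12]]
... * rho(b) = [[-1, -1], [1, 0]]  ->  [[64, 5], [-13, -1]]
... * rho(b) = [[-1, -1], [1, 0]]  ->  [[-59, -64], [12, 13]]
... * rho(a) = [[-1, -4], [0, -1]]  ->  [[59, 300], [-12, -61]]
... * rho(b^-1) = [[0, 1], [-1, -1]]  ->  [[-300, -241], [61, 49]]
... * rho(b^-1) = [[0, 1], [-1, -1]]  ->  [[241, -59], [-49, 12]]
... * rho(b^-1) = [[0, 1], [-1, -1]]  ->  [[59, 300], [-12, -61]]
... * rho(b^-1) = [[0, 1], [-1, -1]]  ->  [[-300, -241], [61, 49]]
tr = -300 + 49 = -251

-251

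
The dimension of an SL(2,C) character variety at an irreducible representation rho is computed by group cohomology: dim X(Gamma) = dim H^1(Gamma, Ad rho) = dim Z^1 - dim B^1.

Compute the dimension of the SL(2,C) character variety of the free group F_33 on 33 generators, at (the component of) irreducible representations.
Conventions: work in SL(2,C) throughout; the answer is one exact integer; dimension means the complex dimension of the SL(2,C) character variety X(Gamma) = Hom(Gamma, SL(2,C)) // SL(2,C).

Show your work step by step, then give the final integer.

96

The free group F_33: 33 generators, no relators.
Z^1(Gamma, Ad rho) = (sl_2)^33: a cocycle is a free choice of one sl_2 vector per generator, so dim Z^1 = 3*33 = 99.
dim B^1 = 3: the coboundary map is injective because an irreducible image has centralizer 0 in sl_2.
dim X = dim H^1 = dim Z^1 - dim B^1 = 99 - 3 = 96.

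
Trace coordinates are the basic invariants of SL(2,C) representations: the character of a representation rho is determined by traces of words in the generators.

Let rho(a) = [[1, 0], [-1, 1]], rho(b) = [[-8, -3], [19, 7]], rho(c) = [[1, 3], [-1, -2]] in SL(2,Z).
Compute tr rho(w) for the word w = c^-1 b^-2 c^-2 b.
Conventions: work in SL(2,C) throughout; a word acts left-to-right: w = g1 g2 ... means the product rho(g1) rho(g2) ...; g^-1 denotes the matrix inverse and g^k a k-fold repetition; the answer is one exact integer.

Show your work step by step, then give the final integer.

-1405

rho(c^-1) = [[-2, -3], [1, 1]]
... * rho(b^-1) = [[7, 3], [-19, -8]]  ->  [[43, 18], [-12, -5]]
... * rho(b^-1) = [[7, 3], [-19, -8]]  ->  [[-41, -15], [11, 4]]
... * rho(c^-1) = [[-2, -3], [1, 1]]  ->  [[67, 108], [-18, -29]]
... * rho(c^-1) = [[-2, -3], [1, 1]]  ->  [[-26, -93], [7, 25]]
... * rho(b) = [[-8, -3], [19, 7]]  ->  [[-1559, -573], [419, 154]]
tr = -1559 + 154 = -1405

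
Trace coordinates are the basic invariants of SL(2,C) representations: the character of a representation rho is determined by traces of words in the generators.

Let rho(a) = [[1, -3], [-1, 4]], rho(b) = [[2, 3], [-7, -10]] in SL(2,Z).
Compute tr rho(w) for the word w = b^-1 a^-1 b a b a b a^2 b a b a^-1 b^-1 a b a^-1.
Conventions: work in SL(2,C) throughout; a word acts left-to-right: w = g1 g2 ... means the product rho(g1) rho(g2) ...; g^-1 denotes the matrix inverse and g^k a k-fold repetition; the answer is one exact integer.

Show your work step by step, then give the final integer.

-72404502715

rho(b^-1) = [[-10, -3], [7, 2]]
... * rho(a^-1) = [[4, 3], [1, 1]]  ->  [[-43, -33], [30, 23]]
... * rho(b) = [[2, 3], [-7, -10]]  ->  [[145, 201], [-101, -140]]
... * rho(a) = [[1, -3], [-1, 4]]  ->  [[-56, 369], [39, -257]]
... * rho(b) = [[2, 3], [-7, -10]]  ->  [[-2695, -3858], [1877, 2687]]
... * rho(a) = [[1, -3], [-1, 4]]  ->  [[1163, -7347], [-810, 5117]]
... * rho(b) = [[2, 3], [-7, -10]]  ->  [[53755, 76959], [-37439, -53600]]
... * rho(a) = [[1, -3], [-1, 4]]  ->  [[-23204, 146571], [16161, -102083]]
... * rho(a) = [[1, -3], [-1, 4]]  ->  [[-169775, 655896], [118244, -456815]]
... * rho(b) = [[2, 3], [-7, -10]]  ->  [[-4930822, -7068285], [3434193, 4922882]]
... * rho(a) = [[1, -3], [-1, 4]]  ->  [[2137463, -13480674], [-1488689, 9388949]]
... * rho(b) = [[2, 3], [-7, -10]]  ->  [[98639644, 141219129], [-68700021, -98355557]]
... * rho(a^-1) = [[4, 3], [1, 1]]  ->  [[535777705, 437138061], [-373155641, -304455620]]
... * rho(b^-1) = [[-10, -3], [7, 2]]  ->  [[-2297810623, -733056993], [1600367070, 510555683]]
... * rho(a) = [[1, -3], [-1, 4]]  ->  [[-1564753630, 3961203897], [1089811387, -2758878478]]
... * rho(b) = [[2, 3], [-7, -10]]  ->  [[-30857934539, -44306299860], [21491772120, 30858218941]]
... * rho(a^-1) = [[4, 3], [1, 1]]  ->  [[-167738038016, -136880103477], [116825307421, 95333535301]]
tr = -167738038016 + 95333535301 = -72404502715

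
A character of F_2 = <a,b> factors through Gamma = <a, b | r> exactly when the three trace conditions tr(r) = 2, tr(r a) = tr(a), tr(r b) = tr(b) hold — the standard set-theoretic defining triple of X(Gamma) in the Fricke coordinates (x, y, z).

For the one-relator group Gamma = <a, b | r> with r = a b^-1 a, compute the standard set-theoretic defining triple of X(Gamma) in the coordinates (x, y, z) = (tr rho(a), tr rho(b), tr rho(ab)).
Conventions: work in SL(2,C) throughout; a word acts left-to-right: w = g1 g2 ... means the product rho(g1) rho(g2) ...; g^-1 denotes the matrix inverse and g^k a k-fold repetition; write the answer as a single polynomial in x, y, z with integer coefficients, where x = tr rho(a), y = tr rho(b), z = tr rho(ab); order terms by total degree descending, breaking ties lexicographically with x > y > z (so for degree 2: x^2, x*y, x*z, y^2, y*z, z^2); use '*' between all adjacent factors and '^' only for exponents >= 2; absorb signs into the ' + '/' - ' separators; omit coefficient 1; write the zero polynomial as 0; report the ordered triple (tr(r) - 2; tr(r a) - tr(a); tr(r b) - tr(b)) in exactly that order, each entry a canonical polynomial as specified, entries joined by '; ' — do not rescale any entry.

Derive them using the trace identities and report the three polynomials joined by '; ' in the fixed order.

x^2*y - x*z - y - 2; x^3*y - x^2*z - 2*x*y - x + z; x*y*z - y^2 - z^2 - y + 2

tr(a^2) = tr(a) tr(a) - tr(1)   [square of a] = x^2 - 2
next, tr(a^2 b) = tr(a) tr(b a) - tr(b)   [square of a] = x*z - y
next, tr(a b^-1 a) = tr(a^2) tr(b) - tr(a^2 b)   [inverse elimination on b] = x^2*y - x*z - y
tr(a^3) = tr(a) tr(a^2) - tr(a)  (reduce the a square) = x^3 - 3*x
and tr(a^3 b) = tr(a) tr(a b a) - tr(a b)  (reduce the a square) = x^2*z - x*y - z
tr(a b^-1 a^2) = tr(a^3) tr(b) - tr(a^3 b)  (eliminate b^-1) = x^3*y - x^2*z - 2*x*y + z
tr(a b a b) = tr(a b) tr(a b) - tr(1)   [split at repeated a] = z^2 - 2
tr(a b^-1 a b) = tr(a b a) tr(b) - tr(a b a b) = x*y*z - y^2 - z^2 + 2
assemble the triple (tr(r) - 2; tr(r a) - x; tr(r b) - y)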